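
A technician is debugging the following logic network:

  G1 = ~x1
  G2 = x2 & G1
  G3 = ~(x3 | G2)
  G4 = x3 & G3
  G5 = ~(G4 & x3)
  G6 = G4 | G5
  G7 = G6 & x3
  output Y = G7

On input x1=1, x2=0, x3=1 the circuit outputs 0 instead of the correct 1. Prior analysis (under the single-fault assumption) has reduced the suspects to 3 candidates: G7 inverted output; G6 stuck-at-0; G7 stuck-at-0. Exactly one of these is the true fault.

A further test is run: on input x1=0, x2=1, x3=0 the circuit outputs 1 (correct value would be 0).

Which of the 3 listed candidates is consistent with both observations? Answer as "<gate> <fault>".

Evaluate each candidate on input x1=0, x2=1, x3=0:
  G7 inverted output: G1=1, G2=1, G3=0, G4=0, G5=1, G6=1, G7=1 [inverted output] → 1 — matches
  G6 stuck-at-0: G1=1, G2=1, G3=0, G4=0, G5=1, G6=0 [stuck-at-0], G7=0 → 0 — eliminated
  G7 stuck-at-0: G1=1, G2=1, G3=0, G4=0, G5=1, G6=1, G7=0 [stuck-at-0] → 0 — eliminated
Only G7 inverted output reproduces the observed 1.

G7 inverted output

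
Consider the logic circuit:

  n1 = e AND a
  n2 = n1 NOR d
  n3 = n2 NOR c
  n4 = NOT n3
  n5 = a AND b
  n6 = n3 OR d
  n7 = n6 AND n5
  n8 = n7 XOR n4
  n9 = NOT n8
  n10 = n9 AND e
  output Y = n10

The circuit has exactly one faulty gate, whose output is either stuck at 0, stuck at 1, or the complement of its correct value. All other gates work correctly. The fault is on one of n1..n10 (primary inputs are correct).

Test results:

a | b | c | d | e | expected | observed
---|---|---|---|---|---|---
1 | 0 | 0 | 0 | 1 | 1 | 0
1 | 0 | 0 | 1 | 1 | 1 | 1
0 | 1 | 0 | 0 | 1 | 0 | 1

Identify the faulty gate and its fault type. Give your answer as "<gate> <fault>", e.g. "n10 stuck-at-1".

Fault-free values for test 1 (a=1, b=0, c=0, d=0, e=1): n1=1, n2=0, n3=1, n4=0, n5=0, n6=1, n7=0, n8=0, n9=1, n10=1, giving Y=1. Observed 0.
Test 1: faults giving observed 0 are {n1 stuck-at-0, n1 inverted output, n2 stuck-at-1, n2 inverted output, n3 stuck-at-0, n3 inverted output, n4 stuck-at-1, n4 inverted output, n5 stuck-at-1, n5 inverted output, n7 stuck-at-1, n7 inverted output, n8 stuck-at-1, n8 inverted output, n9 stuck-at-0, n9 inverted output, n10 stuck-at-0, n10 inverted output}.
Test 2 (a=1, b=0, c=0, d=1, e=1): fault-free n1=1, n2=0, n3=1, n4=0, n5=0, n6=1, n7=0, n8=0, n9=1, n10=1 → 1; observed 1. Eliminates n2 stuck-at-1, n2 inverted output, n3 stuck-at-0, n3 inverted output, n4 stuck-at-1, n4 inverted output, n5 stuck-at-1, n5 inverted output, n7 stuck-at-1, n7 inverted output, n8 stuck-at-1, n8 inverted output, n9 stuck-at-0, n9 inverted output, n10 stuck-at-0, n10 inverted output.
Test 3 (a=0, b=1, c=0, d=0, e=1): fault-free n1=0, n2=1, n3=0, n4=1, n5=0, n6=0, n7=0, n8=1, n9=0, n10=0 → 0; observed 1. Eliminates n1 stuck-at-0.
Only n1 inverted output is consistent with every test.

n1 inverted output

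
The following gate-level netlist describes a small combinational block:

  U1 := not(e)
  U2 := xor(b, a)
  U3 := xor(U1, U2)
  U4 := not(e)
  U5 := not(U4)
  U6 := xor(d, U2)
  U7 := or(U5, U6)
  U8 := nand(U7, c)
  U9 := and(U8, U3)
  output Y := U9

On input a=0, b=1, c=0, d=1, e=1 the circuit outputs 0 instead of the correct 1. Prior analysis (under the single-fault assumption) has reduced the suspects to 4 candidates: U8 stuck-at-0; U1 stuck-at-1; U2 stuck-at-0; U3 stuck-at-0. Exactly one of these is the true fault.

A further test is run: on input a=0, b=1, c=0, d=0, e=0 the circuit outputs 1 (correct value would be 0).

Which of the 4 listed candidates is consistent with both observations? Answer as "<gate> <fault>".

U2 stuck-at-0

Evaluate each candidate on input a=0, b=1, c=0, d=0, e=0:
  U8 stuck-at-0: U1=1, U2=1, U3=0, U4=1, U5=0, U6=1, U7=1, U8=0 [stuck-at-0], U9=0 → 0 — eliminated
  U1 stuck-at-1: U1=1 [stuck-at-1], U2=1, U3=0, U4=1, U5=0, U6=1, U7=1, U8=1, U9=0 → 0 — eliminated
  U2 stuck-at-0: U1=1, U2=0 [stuck-at-0], U3=1, U4=1, U5=0, U6=0, U7=0, U8=1, U9=1 → 1 — matches
  U3 stuck-at-0: U1=1, U2=1, U3=0 [stuck-at-0], U4=1, U5=0, U6=1, U7=1, U8=1, U9=0 → 0 — eliminated
Only U2 stuck-at-0 reproduces the observed 1.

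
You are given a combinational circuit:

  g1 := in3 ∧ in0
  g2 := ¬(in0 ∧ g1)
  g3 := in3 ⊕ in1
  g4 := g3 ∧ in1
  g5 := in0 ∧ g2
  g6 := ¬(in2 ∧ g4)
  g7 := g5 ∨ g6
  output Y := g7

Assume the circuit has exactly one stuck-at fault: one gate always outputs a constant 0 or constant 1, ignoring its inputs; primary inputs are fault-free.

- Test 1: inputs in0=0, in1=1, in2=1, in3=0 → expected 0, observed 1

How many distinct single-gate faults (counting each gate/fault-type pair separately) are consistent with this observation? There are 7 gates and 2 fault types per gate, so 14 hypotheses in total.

5

Fault-free: g1=0, g2=1, g3=1, g4=1, g5=0, g6=0, g7=0 → 0. Observed 1.
  g1 stuck-at-0: output 0 ✗
  g1 stuck-at-1: output 0 ✗
  g2 stuck-at-0: output 0 ✗
  g2 stuck-at-1: output 0 ✗
  g3 stuck-at-0: output 1 ✓
  g3 stuck-at-1: output 0 ✗
  g4 stuck-at-0: output 1 ✓
  g4 stuck-at-1: output 0 ✗
  g5 stuck-at-0: output 0 ✗
  g5 stuck-at-1: output 1 ✓
  g6 stuck-at-0: output 0 ✗
  g6 stuck-at-1: output 1 ✓
  g7 stuck-at-0: output 0 ✗
  g7 stuck-at-1: output 1 ✓
Consistent faults: {g3 stuck-at-0, g4 stuck-at-0, g5 stuck-at-1, g6 stuck-at-1, g7 stuck-at-1} — 5 in all.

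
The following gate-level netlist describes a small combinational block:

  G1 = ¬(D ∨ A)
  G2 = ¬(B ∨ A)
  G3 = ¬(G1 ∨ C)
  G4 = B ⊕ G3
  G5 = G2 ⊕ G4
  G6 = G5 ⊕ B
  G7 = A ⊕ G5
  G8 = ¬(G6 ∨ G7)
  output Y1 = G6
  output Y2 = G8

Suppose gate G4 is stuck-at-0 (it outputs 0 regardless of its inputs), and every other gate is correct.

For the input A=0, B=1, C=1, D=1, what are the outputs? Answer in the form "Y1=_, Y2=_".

Propagate with G4 forced: G1=0, G2=0, G3=0, G4=0 [stuck-at-0], G5=0, G6=1, G7=0, G8=0.
So the outputs are Y1=1, Y2=0. (Without the fault they would be Y1=0, Y2=0.)

Y1=1, Y2=0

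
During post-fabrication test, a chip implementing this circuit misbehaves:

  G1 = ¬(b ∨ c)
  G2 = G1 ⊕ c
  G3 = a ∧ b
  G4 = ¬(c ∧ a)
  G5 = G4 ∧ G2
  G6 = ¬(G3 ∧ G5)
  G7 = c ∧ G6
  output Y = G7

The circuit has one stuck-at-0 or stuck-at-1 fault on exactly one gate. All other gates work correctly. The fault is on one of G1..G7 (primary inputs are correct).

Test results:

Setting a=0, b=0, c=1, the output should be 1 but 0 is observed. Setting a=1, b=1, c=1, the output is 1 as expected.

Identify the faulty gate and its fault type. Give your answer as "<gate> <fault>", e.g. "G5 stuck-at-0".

G3 stuck-at-1

Fault-free values for test 1 (a=0, b=0, c=1): G1=0, G2=1, G3=0, G4=1, G5=1, G6=1, G7=1, giving Y=1. Observed 0.
Test 1: faults giving observed 0 are {G3 stuck-at-1, G6 stuck-at-0, G7 stuck-at-0}.
Test 2 (a=1, b=1, c=1): fault-free G1=0, G2=1, G3=1, G4=0, G5=0, G6=1, G7=1 → 1; observed 1. Eliminates G6 stuck-at-0, G7 stuck-at-0.
Only G3 stuck-at-1 is consistent with every test.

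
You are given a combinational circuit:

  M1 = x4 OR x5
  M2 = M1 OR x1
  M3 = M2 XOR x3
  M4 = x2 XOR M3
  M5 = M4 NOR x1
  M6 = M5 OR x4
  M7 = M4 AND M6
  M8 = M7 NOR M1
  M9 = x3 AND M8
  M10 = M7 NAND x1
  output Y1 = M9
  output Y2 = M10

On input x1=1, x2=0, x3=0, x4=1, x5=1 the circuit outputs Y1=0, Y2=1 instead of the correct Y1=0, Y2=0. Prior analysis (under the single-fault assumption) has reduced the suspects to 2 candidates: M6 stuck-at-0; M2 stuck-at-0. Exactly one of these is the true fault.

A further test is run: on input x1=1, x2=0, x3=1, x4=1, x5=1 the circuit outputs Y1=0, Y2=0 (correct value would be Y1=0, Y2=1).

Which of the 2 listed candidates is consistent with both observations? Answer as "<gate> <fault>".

Evaluate each candidate on input x1=1, x2=0, x3=1, x4=1, x5=1:
  M6 stuck-at-0: M1=1, M2=1, M3=0, M4=0, M5=0, M6=0 [stuck-at-0], M7=0, M8=0, M9=0, M10=1 → Y1=0, Y2=1 — eliminated
  M2 stuck-at-0: M1=1, M2=0 [stuck-at-0], M3=1, M4=1, M5=0, M6=1, M7=1, M8=0, M9=0, M10=0 → Y1=0, Y2=0 — matches
Only M2 stuck-at-0 reproduces the observed Y1=0, Y2=0.

M2 stuck-at-0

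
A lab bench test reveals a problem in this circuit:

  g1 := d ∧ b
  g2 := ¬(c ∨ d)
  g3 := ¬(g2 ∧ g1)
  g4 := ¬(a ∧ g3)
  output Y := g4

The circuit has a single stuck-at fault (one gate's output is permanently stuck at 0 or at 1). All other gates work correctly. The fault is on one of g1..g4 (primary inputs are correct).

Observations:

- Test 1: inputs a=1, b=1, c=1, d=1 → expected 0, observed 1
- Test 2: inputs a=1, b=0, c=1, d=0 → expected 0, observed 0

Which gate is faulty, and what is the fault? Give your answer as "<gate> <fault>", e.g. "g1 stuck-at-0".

Fault-free values for test 1 (a=1, b=1, c=1, d=1): g1=1, g2=0, g3=1, g4=0, giving Y=0. Observed 1.
Test 1: faults giving observed 1 are {g2 stuck-at-1, g3 stuck-at-0, g4 stuck-at-1}.
Test 2 (a=1, b=0, c=1, d=0): fault-free g1=0, g2=0, g3=1, g4=0 → 0; observed 0. Eliminates g3 stuck-at-0, g4 stuck-at-1.
Only g2 stuck-at-1 is consistent with every test.

g2 stuck-at-1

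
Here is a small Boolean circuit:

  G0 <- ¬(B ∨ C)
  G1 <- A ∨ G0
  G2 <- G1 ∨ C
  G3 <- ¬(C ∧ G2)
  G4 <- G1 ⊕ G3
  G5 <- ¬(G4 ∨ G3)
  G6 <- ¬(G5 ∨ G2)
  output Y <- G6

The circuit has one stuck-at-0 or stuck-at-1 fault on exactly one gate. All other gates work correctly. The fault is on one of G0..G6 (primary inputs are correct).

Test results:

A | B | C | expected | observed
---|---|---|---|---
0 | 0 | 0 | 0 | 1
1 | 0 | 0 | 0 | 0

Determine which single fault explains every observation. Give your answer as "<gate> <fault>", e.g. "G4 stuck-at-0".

G0 stuck-at-0

Fault-free values for test 1 (A=0, B=0, C=0): G0=1, G1=1, G2=1, G3=1, G4=0, G5=0, G6=0, giving Y=0. Observed 1.
Test 1: faults giving observed 1 are {G0 stuck-at-0, G1 stuck-at-0, G2 stuck-at-0, G6 stuck-at-1}.
Test 2 (A=1, B=0, C=0): fault-free G0=1, G1=1, G2=1, G3=1, G4=0, G5=0, G6=0 → 0; observed 0. Eliminates G1 stuck-at-0, G2 stuck-at-0, G6 stuck-at-1.
Only G0 stuck-at-0 is consistent with every test.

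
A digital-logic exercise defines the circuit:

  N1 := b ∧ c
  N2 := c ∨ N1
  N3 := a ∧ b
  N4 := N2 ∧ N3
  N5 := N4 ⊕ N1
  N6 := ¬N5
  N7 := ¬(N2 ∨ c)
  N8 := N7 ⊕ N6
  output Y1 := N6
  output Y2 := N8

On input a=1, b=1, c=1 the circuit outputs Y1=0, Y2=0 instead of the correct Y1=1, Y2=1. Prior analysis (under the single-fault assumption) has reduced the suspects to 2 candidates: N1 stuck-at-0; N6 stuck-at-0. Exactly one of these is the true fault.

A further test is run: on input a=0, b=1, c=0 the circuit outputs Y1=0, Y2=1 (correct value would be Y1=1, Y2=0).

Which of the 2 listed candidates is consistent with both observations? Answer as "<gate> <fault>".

Evaluate each candidate on input a=0, b=1, c=0:
  N1 stuck-at-0: N1=0 [stuck-at-0], N2=0, N3=0, N4=0, N5=0, N6=1, N7=1, N8=0 → Y1=1, Y2=0 — eliminated
  N6 stuck-at-0: N1=0, N2=0, N3=0, N4=0, N5=0, N6=0 [stuck-at-0], N7=1, N8=1 → Y1=0, Y2=1 — matches
Only N6 stuck-at-0 reproduces the observed Y1=0, Y2=1.

N6 stuck-at-0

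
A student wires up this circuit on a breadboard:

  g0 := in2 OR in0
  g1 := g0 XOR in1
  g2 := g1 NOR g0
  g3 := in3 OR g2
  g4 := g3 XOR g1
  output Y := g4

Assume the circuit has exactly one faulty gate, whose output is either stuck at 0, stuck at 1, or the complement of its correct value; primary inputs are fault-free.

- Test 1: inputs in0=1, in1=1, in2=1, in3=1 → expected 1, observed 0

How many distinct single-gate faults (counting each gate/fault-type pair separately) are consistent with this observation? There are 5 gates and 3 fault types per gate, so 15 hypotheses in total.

Fault-free: g0=1, g1=0, g2=0, g3=1, g4=1 → 1. Observed 0.
  g0: stuck-at-0, inverted output ✓; others ✗
  g1: stuck-at-1, inverted output ✓; others ✗
  g2: none of the 3 fault types match ✗
  g3: stuck-at-0, inverted output ✓; others ✗
  g4: stuck-at-0, inverted output ✓; others ✗
Consistent faults: {g0 stuck-at-0, g0 inverted output, g1 stuck-at-1, g1 inverted output, g3 stuck-at-0, g3 inverted output, g4 stuck-at-0, g4 inverted output} — 8 in all.

8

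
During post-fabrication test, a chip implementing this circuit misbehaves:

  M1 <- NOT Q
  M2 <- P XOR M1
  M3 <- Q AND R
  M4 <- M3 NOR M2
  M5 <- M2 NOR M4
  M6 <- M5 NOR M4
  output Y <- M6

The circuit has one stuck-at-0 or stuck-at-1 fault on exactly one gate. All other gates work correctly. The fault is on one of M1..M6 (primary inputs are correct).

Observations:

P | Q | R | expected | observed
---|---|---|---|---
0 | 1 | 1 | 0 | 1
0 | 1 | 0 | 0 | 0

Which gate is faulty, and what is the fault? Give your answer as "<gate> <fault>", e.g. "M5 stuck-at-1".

M5 stuck-at-0

Fault-free values for test 1 (P=0, Q=1, R=1): M1=0, M2=0, M3=1, M4=0, M5=1, M6=0, giving Y=0. Observed 1.
Test 1: faults giving observed 1 are {M1 stuck-at-1, M2 stuck-at-1, M5 stuck-at-0, M6 stuck-at-1}.
Test 2 (P=0, Q=1, R=0): fault-free M1=0, M2=0, M3=0, M4=1, M5=0, M6=0 → 0; observed 0. Eliminates M1 stuck-at-1, M2 stuck-at-1, M6 stuck-at-1.
Only M5 stuck-at-0 is consistent with every test.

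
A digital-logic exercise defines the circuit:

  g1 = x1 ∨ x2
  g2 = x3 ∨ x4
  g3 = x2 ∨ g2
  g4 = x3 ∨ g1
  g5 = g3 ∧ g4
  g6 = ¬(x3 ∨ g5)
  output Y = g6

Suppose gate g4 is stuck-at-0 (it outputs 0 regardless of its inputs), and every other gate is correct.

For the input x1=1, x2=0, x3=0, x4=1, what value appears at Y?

Propagate with g4 forced: g1=1, g2=1, g3=1, g4=0 [stuck-at-0], g5=0, g6=1.
So Y = 1. (Without the fault it would be 0.)

1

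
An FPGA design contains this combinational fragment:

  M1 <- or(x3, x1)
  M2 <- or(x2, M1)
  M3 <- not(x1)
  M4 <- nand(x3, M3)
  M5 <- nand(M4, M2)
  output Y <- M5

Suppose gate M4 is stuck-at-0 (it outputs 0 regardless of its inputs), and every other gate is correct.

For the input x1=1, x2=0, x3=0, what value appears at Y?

1

Propagate with M4 forced: M1=1, M2=1, M3=0, M4=0 [stuck-at-0], M5=1.
So Y = 1. (Without the fault it would be 0.)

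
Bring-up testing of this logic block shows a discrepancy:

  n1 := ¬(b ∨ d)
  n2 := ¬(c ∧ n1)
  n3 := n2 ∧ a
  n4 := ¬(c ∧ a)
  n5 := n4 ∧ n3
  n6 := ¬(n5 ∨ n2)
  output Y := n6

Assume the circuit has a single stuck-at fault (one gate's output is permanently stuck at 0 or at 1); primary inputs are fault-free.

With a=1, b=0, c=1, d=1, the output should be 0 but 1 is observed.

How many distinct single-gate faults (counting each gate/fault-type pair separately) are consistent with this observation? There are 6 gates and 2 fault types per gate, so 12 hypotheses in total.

Fault-free: n1=0, n2=1, n3=1, n4=0, n5=0, n6=0 → 0. Observed 1.
  n1 stuck-at-0: output 0 ✗
  n1 stuck-at-1: output 1 ✓
  n2 stuck-at-0: output 1 ✓
  n2 stuck-at-1: output 0 ✗
  n3 stuck-at-0: output 0 ✗
  n3 stuck-at-1: output 0 ✗
  n4 stuck-at-0: output 0 ✗
  n4 stuck-at-1: output 0 ✗
  n5 stuck-at-0: output 0 ✗
  n5 stuck-at-1: output 0 ✗
  n6 stuck-at-0: output 0 ✗
  n6 stuck-at-1: output 1 ✓
Consistent faults: {n1 stuck-at-1, n2 stuck-at-0, n6 stuck-at-1} — 3 in all.

3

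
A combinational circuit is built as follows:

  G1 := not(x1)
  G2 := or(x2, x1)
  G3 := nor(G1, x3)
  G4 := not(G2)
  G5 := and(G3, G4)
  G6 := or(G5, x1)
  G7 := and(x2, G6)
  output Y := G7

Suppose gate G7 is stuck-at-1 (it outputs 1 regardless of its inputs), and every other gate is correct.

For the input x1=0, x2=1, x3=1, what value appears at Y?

1

Propagate with G7 forced: G1=1, G2=1, G3=0, G4=0, G5=0, G6=0, G7=1 [stuck-at-1].
So Y = 1. (Without the fault it would be 0.)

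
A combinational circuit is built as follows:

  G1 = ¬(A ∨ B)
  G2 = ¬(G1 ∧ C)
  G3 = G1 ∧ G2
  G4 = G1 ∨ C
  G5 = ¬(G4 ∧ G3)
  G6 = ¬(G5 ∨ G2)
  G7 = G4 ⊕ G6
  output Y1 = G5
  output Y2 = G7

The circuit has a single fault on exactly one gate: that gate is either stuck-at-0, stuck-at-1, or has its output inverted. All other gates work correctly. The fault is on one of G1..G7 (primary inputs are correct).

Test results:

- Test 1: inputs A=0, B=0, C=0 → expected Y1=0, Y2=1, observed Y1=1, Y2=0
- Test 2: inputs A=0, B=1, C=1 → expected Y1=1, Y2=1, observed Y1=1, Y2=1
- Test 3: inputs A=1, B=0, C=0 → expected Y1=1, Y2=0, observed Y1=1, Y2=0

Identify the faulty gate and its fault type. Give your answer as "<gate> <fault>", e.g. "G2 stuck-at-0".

G1 stuck-at-0

Fault-free values for test 1 (A=0, B=0, C=0): G1=1, G2=1, G3=1, G4=1, G5=0, G6=0, G7=1, giving Y1=0, Y2=1. Observed Y1=1, Y2=0.
Test 1: faults giving observed Y1=1, Y2=0 are {G1 stuck-at-0, G1 inverted output, G4 stuck-at-0, G4 inverted output}.
Test 2 (A=0, B=1, C=1): fault-free G1=0, G2=1, G3=0, G4=1, G5=1, G6=0, G7=1 → Y1=1, Y2=1; observed Y1=1, Y2=1. Eliminates G4 stuck-at-0, G4 inverted output.
Test 3 (A=1, B=0, C=0): fault-free G1=0, G2=1, G3=0, G4=0, G5=1, G6=0, G7=0 → Y1=1, Y2=0; observed Y1=1, Y2=0. Eliminates G1 inverted output.
Only G1 stuck-at-0 is consistent with every test.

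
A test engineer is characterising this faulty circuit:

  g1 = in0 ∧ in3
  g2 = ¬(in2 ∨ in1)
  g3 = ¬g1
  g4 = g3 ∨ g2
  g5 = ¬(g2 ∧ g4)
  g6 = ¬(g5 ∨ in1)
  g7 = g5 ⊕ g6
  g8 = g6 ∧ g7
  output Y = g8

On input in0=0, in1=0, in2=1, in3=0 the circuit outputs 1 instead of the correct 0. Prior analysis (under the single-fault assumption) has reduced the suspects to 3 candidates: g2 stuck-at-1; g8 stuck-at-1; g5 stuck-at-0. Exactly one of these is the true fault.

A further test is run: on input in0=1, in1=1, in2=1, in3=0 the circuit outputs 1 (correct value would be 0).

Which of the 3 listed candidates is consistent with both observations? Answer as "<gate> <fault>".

g8 stuck-at-1

Evaluate each candidate on input in0=1, in1=1, in2=1, in3=0:
  g2 stuck-at-1: g1=0, g2=1 [stuck-at-1], g3=1, g4=1, g5=0, g6=0, g7=0, g8=0 → 0 — eliminated
  g8 stuck-at-1: g1=0, g2=0, g3=1, g4=1, g5=1, g6=0, g7=1, g8=1 [stuck-at-1] → 1 — matches
  g5 stuck-at-0: g1=0, g2=0, g3=1, g4=1, g5=0 [stuck-at-0], g6=0, g7=0, g8=0 → 0 — eliminated
Only g8 stuck-at-1 reproduces the observed 1.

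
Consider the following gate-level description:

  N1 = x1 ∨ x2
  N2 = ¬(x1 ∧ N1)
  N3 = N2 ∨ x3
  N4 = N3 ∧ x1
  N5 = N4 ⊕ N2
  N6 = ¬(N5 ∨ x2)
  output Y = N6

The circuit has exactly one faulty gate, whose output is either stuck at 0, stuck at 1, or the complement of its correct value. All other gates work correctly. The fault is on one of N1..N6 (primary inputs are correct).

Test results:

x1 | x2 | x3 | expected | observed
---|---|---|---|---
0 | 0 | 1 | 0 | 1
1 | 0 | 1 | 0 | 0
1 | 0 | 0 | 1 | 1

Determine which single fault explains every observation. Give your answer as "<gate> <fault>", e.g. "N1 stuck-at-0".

Fault-free values for test 1 (x1=0, x2=0, x3=1): N1=0, N2=1, N3=1, N4=0, N5=1, N6=0, giving Y=0. Observed 1.
Test 1: faults giving observed 1 are {N2 stuck-at-0, N2 inverted output, N4 stuck-at-1, N4 inverted output, N5 stuck-at-0, N5 inverted output, N6 stuck-at-1, N6 inverted output}.
Test 2 (x1=1, x2=0, x3=1): fault-free N1=1, N2=0, N3=1, N4=1, N5=1, N6=0 → 0; observed 0. Eliminates N2 inverted output, N4 inverted output, N5 stuck-at-0, N5 inverted output, N6 stuck-at-1, N6 inverted output.
Test 3 (x1=1, x2=0, x3=0): fault-free N1=1, N2=0, N3=0, N4=0, N5=0, N6=1 → 1; observed 1. Eliminates N4 stuck-at-1.
Only N2 stuck-at-0 is consistent with every test.

N2 stuck-at-0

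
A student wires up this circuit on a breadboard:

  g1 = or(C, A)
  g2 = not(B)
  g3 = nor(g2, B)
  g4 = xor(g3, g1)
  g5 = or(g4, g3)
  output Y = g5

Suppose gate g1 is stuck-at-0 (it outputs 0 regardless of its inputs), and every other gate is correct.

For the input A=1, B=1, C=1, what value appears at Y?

0

Propagate with g1 forced: g1=0 [stuck-at-0], g2=0, g3=0, g4=0, g5=0.
So Y = 0. (Without the fault it would be 1.)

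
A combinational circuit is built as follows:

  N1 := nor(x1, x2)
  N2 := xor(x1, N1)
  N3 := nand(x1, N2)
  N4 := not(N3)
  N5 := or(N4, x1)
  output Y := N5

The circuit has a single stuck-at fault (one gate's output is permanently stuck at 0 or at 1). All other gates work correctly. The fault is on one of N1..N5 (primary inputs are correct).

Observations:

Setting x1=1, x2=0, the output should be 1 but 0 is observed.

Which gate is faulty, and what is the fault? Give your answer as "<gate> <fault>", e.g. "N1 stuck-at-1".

N5 stuck-at-0

Fault-free values for test 1 (x1=1, x2=0): N1=0, N2=1, N3=0, N4=1, N5=1, giving Y=1. Observed 0.
Test 1: faults giving observed 0 are {N5 stuck-at-0}.
Only N5 stuck-at-0 is consistent with every test.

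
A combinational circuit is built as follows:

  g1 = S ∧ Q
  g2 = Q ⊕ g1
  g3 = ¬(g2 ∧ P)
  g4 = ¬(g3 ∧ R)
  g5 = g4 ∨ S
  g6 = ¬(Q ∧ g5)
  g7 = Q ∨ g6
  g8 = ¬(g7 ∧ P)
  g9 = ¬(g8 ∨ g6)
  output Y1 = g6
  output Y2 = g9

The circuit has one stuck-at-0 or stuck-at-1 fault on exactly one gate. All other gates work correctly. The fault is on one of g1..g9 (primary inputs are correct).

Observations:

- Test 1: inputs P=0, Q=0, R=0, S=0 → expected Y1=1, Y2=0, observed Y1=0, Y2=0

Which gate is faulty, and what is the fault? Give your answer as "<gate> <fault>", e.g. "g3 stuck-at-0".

g6 stuck-at-0

Fault-free values for test 1 (P=0, Q=0, R=0, S=0): g1=0, g2=0, g3=1, g4=1, g5=1, g6=1, g7=1, g8=1, g9=0, giving Y1=1, Y2=0. Observed Y1=0, Y2=0.
Test 1: faults giving observed Y1=0, Y2=0 are {g6 stuck-at-0}.
Only g6 stuck-at-0 is consistent with every test.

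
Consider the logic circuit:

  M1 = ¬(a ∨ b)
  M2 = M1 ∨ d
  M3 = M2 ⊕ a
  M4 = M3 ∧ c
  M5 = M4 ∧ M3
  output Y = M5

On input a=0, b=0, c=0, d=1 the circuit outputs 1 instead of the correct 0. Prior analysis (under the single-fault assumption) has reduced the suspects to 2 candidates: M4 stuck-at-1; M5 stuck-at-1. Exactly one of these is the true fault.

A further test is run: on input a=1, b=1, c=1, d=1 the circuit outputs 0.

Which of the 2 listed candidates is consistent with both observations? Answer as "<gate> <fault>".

Evaluate each candidate on input a=1, b=1, c=1, d=1:
  M4 stuck-at-1: M1=0, M2=1, M3=0, M4=1 [stuck-at-1], M5=0 → 0 — matches
  M5 stuck-at-1: M1=0, M2=1, M3=0, M4=0, M5=1 [stuck-at-1] → 1 — eliminated
Only M4 stuck-at-1 reproduces the observed 0.

M4 stuck-at-1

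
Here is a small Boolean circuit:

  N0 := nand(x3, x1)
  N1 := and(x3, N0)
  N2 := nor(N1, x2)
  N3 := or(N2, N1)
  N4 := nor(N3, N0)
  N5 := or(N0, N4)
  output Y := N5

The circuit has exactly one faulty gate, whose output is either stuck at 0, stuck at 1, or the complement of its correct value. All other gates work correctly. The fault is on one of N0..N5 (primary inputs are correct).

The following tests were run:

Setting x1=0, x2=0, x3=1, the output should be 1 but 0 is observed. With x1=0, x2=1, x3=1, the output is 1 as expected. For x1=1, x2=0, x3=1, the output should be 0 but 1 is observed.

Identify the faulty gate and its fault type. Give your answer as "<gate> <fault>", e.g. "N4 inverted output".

N0 inverted output

Fault-free values for test 1 (x1=0, x2=0, x3=1): N0=1, N1=1, N2=0, N3=1, N4=0, N5=1, giving Y=1. Observed 0.
Test 1: faults giving observed 0 are {N0 stuck-at-0, N0 inverted output, N5 stuck-at-0, N5 inverted output}.
Test 2 (x1=0, x2=1, x3=1): fault-free N0=1, N1=1, N2=0, N3=1, N4=0, N5=1 → 1; observed 1. Eliminates N5 stuck-at-0, N5 inverted output.
Test 3 (x1=1, x2=0, x3=1): fault-free N0=0, N1=0, N2=1, N3=1, N4=0, N5=0 → 0; observed 1. Eliminates N0 stuck-at-0.
Only N0 inverted output is consistent with every test.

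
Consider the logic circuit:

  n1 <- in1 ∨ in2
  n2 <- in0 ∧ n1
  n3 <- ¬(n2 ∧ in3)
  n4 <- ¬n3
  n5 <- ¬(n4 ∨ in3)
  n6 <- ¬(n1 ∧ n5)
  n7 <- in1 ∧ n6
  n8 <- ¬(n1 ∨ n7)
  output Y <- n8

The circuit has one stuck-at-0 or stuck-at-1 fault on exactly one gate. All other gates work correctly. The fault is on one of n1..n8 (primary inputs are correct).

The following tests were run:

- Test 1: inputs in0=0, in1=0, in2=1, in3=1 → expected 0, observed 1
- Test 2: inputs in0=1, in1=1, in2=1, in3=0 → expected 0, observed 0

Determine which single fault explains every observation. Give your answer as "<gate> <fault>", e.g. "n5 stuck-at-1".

Fault-free values for test 1 (in0=0, in1=0, in2=1, in3=1): n1=1, n2=0, n3=1, n4=0, n5=0, n6=1, n7=0, n8=0, giving Y=0. Observed 1.
Test 1: faults giving observed 1 are {n1 stuck-at-0, n8 stuck-at-1}.
Test 2 (in0=1, in1=1, in2=1, in3=0): fault-free n1=1, n2=1, n3=1, n4=0, n5=1, n6=0, n7=0, n8=0 → 0; observed 0. Eliminates n8 stuck-at-1.
Only n1 stuck-at-0 is consistent with every test.

n1 stuck-at-0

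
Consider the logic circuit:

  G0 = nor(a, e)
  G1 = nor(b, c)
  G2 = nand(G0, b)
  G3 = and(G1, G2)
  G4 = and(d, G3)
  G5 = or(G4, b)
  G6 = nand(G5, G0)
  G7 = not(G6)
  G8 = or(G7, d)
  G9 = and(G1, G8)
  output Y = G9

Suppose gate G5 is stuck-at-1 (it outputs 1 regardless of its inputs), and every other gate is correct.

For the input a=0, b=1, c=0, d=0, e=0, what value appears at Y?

Propagate with G5 forced: G0=1, G1=0, G2=0, G3=0, G4=0, G5=1 [stuck-at-1], G6=0, G7=1, G8=1, G9=0.
So Y = 0. (Same as the fault-free value — the fault is masked on this input.)

0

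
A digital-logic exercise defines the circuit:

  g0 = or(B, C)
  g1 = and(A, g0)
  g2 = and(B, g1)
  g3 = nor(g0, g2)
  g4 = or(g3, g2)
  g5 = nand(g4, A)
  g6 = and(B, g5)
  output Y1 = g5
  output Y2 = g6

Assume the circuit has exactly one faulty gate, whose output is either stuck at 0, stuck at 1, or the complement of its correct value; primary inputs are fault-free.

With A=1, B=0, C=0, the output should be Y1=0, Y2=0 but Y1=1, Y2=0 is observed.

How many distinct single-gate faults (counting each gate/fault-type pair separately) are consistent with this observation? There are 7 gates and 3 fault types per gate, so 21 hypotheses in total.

8

Fault-free: g0=0, g1=0, g2=0, g3=1, g4=1, g5=0, g6=0 → Y1=0, Y2=0. Observed Y1=1, Y2=0.
  g0: stuck-at-1, inverted output ✓; others ✗
  g1: none of the 3 fault types match ✗
  g2: none of the 3 fault types match ✗
  g3: stuck-at-0, inverted output ✓; others ✗
  g4: stuck-at-0, inverted output ✓; others ✗
  g5: stuck-at-1, inverted output ✓; others ✗
  g6: none of the 3 fault types match ✗
Consistent faults: {g0 stuck-at-1, g0 inverted output, g3 stuck-at-0, g3 inverted output, g4 stuck-at-0, g4 inverted output, g5 stuck-at-1, g5 inverted output} — 8 in all.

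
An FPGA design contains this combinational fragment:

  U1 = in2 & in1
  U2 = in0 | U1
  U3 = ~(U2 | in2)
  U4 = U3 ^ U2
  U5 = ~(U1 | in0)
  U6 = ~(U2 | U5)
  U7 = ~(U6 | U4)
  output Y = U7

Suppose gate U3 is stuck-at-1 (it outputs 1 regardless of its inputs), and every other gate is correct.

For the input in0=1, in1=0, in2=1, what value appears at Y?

1

Propagate with U3 forced: U1=0, U2=1, U3=1 [stuck-at-1], U4=0, U5=0, U6=0, U7=1.
So Y = 1. (Without the fault it would be 0.)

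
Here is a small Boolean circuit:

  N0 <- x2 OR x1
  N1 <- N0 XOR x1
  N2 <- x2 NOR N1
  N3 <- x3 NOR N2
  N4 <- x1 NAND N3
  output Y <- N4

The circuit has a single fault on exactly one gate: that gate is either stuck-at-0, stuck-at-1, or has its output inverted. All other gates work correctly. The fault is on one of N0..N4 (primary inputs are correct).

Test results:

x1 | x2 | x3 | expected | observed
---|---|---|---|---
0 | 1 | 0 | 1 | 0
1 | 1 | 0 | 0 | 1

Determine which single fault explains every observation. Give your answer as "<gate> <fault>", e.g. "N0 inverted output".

Fault-free values for test 1 (x1=0, x2=1, x3=0): N0=1, N1=1, N2=0, N3=1, N4=1, giving Y=1. Observed 0.
Test 1: faults giving observed 0 are {N4 stuck-at-0, N4 inverted output}.
Test 2 (x1=1, x2=1, x3=0): fault-free N0=1, N1=0, N2=0, N3=1, N4=0 → 0; observed 1. Eliminates N4 stuck-at-0.
Only N4 inverted output is consistent with every test.

N4 inverted output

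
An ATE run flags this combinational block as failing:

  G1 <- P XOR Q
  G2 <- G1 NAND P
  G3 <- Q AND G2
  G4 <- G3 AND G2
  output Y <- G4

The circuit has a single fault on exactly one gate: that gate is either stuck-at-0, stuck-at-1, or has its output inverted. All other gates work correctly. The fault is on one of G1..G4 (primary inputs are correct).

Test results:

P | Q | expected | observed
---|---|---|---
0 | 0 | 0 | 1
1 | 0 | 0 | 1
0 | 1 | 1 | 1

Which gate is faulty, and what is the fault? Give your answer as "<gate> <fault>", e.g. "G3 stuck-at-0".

G4 stuck-at-1

Fault-free values for test 1 (P=0, Q=0): G1=0, G2=1, G3=0, G4=0, giving Y=0. Observed 1.
Test 1: faults giving observed 1 are {G3 stuck-at-1, G3 inverted output, G4 stuck-at-1, G4 inverted output}.
Test 2 (P=1, Q=0): fault-free G1=1, G2=0, G3=0, G4=0 → 0; observed 1. Eliminates G3 stuck-at-1, G3 inverted output.
Test 3 (P=0, Q=1): fault-free G1=1, G2=1, G3=1, G4=1 → 1; observed 1. Eliminates G4 inverted output.
Only G4 stuck-at-1 is consistent with every test.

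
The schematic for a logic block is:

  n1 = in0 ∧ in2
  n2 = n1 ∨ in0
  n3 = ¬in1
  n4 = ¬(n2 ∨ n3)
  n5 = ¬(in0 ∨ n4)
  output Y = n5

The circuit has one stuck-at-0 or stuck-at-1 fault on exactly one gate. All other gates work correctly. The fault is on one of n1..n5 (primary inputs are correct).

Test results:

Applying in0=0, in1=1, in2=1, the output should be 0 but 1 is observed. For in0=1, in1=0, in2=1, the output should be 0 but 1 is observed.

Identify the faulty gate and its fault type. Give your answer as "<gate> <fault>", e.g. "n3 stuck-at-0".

n5 stuck-at-1

Fault-free values for test 1 (in0=0, in1=1, in2=1): n1=0, n2=0, n3=0, n4=1, n5=0, giving Y=0. Observed 1.
Test 1: faults giving observed 1 are {n1 stuck-at-1, n2 stuck-at-1, n3 stuck-at-1, n4 stuck-at-0, n5 stuck-at-1}.
Test 2 (in0=1, in1=0, in2=1): fault-free n1=1, n2=1, n3=1, n4=0, n5=0 → 0; observed 1. Eliminates n1 stuck-at-1, n2 stuck-at-1, n3 stuck-at-1, n4 stuck-at-0.
Only n5 stuck-at-1 is consistent with every test.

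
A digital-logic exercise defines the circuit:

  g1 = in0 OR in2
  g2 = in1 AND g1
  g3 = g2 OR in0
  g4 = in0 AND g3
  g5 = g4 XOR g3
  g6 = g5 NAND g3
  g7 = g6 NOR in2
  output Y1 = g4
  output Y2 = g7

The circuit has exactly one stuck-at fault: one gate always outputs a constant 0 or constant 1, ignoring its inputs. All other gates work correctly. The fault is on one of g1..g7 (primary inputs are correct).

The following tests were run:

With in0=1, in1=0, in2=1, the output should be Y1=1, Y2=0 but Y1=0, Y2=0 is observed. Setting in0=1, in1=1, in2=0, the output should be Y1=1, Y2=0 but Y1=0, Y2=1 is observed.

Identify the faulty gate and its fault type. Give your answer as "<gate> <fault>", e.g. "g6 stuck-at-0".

g4 stuck-at-0

Fault-free values for test 1 (in0=1, in1=0, in2=1): g1=1, g2=0, g3=1, g4=1, g5=0, g6=1, g7=0, giving Y1=1, Y2=0. Observed Y1=0, Y2=0.
Test 1: faults giving observed Y1=0, Y2=0 are {g3 stuck-at-0, g4 stuck-at-0}.
Test 2 (in0=1, in1=1, in2=0): fault-free g1=1, g2=1, g3=1, g4=1, g5=0, g6=1, g7=0 → Y1=1, Y2=0; observed Y1=0, Y2=1. Eliminates g3 stuck-at-0.
Only g4 stuck-at-0 is consistent with every test.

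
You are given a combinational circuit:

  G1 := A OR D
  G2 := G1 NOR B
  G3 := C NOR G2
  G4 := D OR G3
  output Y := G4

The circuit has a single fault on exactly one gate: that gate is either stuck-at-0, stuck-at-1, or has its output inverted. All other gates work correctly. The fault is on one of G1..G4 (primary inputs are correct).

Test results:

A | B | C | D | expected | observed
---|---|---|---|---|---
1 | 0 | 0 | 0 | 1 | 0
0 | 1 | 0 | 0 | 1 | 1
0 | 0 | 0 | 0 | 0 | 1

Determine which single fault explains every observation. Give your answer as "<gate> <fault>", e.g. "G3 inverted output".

Fault-free values for test 1 (A=1, B=0, C=0, D=0): G1=1, G2=0, G3=1, G4=1, giving Y=1. Observed 0.
Test 1: faults giving observed 0 are {G1 stuck-at-0, G1 inverted output, G2 stuck-at-1, G2 inverted output, G3 stuck-at-0, G3 inverted output, G4 stuck-at-0, G4 inverted output}.
Test 2 (A=0, B=1, C=0, D=0): fault-free G1=0, G2=0, G3=1, G4=1 → 1; observed 1. Eliminates G2 stuck-at-1, G2 inverted output, G3 stuck-at-0, G3 inverted output, G4 stuck-at-0, G4 inverted output.
Test 3 (A=0, B=0, C=0, D=0): fault-free G1=0, G2=1, G3=0, G4=0 → 0; observed 1. Eliminates G1 stuck-at-0.
Only G1 inverted output is consistent with every test.

G1 inverted output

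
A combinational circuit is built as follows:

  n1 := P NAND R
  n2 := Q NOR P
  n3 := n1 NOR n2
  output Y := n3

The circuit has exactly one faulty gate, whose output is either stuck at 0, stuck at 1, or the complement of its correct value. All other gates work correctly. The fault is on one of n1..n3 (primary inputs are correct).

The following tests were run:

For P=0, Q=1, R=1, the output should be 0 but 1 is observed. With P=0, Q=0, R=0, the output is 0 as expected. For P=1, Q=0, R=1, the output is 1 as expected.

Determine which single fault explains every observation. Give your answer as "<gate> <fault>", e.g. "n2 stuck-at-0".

Fault-free values for test 1 (P=0, Q=1, R=1): n1=1, n2=0, n3=0, giving Y=0. Observed 1.
Test 1: faults giving observed 1 are {n1 stuck-at-0, n1 inverted output, n3 stuck-at-1, n3 inverted output}.
Test 2 (P=0, Q=0, R=0): fault-free n1=1, n2=1, n3=0 → 0; observed 0. Eliminates n3 stuck-at-1, n3 inverted output.
Test 3 (P=1, Q=0, R=1): fault-free n1=0, n2=0, n3=1 → 1; observed 1. Eliminates n1 inverted output.
Only n1 stuck-at-0 is consistent with every test.

n1 stuck-at-0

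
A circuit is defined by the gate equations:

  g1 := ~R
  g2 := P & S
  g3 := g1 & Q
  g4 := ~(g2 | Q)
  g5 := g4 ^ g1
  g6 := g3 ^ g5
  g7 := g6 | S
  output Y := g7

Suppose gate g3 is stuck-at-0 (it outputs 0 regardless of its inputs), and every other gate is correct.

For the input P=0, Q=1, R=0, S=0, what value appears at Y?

1

Propagate with g3 forced: g1=1, g2=0, g3=0 [stuck-at-0], g4=0, g5=1, g6=1, g7=1.
So Y = 1. (Without the fault it would be 0.)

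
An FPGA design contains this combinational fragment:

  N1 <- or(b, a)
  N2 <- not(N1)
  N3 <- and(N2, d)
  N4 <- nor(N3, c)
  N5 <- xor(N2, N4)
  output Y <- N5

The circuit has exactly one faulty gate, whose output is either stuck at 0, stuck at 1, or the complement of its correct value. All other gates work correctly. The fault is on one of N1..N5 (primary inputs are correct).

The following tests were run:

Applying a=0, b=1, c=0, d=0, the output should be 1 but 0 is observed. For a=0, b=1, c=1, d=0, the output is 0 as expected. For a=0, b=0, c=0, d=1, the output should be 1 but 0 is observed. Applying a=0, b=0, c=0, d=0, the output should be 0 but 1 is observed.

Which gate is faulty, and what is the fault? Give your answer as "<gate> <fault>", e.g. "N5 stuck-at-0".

Fault-free values for test 1 (a=0, b=1, c=0, d=0): N1=1, N2=0, N3=0, N4=1, N5=1, giving Y=1. Observed 0.
Test 1: faults giving observed 0 are {N1 stuck-at-0, N1 inverted output, N2 stuck-at-1, N2 inverted output, N3 stuck-at-1, N3 inverted output, N4 stuck-at-0, N4 inverted output, N5 stuck-at-0, N5 inverted output}.
Test 2 (a=0, b=1, c=1, d=0): fault-free N1=1, N2=0, N3=0, N4=0, N5=0 → 0; observed 0. Eliminates N1 stuck-at-0, N1 inverted output, N2 stuck-at-1, N2 inverted output, N4 inverted output, N5 inverted output.
Test 3 (a=0, b=0, c=0, d=1): fault-free N1=0, N2=1, N3=1, N4=0, N5=1 → 1; observed 0. Eliminates N3 stuck-at-1, N4 stuck-at-0.
Test 4 (a=0, b=0, c=0, d=0): fault-free N1=0, N2=1, N3=0, N4=1, N5=0 → 0; observed 1. Eliminates N5 stuck-at-0.
Only N3 inverted output is consistent with every test.

N3 inverted output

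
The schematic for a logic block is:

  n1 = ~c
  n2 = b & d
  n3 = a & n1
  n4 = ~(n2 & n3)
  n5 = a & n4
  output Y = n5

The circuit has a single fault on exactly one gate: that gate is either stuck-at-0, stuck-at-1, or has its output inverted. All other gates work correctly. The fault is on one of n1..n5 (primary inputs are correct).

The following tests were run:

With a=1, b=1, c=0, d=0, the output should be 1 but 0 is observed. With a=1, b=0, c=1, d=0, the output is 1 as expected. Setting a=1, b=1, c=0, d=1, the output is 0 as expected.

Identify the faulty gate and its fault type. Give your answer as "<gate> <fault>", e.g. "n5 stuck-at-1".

n2 stuck-at-1

Fault-free values for test 1 (a=1, b=1, c=0, d=0): n1=1, n2=0, n3=1, n4=1, n5=1, giving Y=1. Observed 0.
Test 1: faults giving observed 0 are {n2 stuck-at-1, n2 inverted output, n4 stuck-at-0, n4 inverted output, n5 stuck-at-0, n5 inverted output}.
Test 2 (a=1, b=0, c=1, d=0): fault-free n1=0, n2=0, n3=0, n4=1, n5=1 → 1; observed 1. Eliminates n4 stuck-at-0, n4 inverted output, n5 stuck-at-0, n5 inverted output.
Test 3 (a=1, b=1, c=0, d=1): fault-free n1=1, n2=1, n3=1, n4=0, n5=0 → 0; observed 0. Eliminates n2 inverted output.
Only n2 stuck-at-1 is consistent with every test.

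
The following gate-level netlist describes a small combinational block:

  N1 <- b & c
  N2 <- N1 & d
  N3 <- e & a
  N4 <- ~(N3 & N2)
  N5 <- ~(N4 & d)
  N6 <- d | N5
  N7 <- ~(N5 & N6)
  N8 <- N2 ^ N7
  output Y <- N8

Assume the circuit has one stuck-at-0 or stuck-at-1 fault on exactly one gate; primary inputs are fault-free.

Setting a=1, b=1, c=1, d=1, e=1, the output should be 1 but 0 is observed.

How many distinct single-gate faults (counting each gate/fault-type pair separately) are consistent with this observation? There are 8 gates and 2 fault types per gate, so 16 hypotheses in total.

6

Fault-free: N1=1, N2=1, N3=1, N4=0, N5=1, N6=1, N7=0, N8=1 → 1. Observed 0.
  N1: none of the 2 fault types match ✗
  N2: none of the 2 fault types match ✗
  N3: stuck-at-0 ✓; others ✗
  N4: stuck-at-1 ✓; others ✗
  N5: stuck-at-0 ✓; others ✗
  N6: stuck-at-0 ✓; others ✗
  N7: stuck-at-1 ✓; others ✗
  N8: stuck-at-0 ✓; others ✗
Consistent faults: {N3 stuck-at-0, N4 stuck-at-1, N5 stuck-at-0, N6 stuck-at-0, N7 stuck-at-1, N8 stuck-at-0} — 6 in all.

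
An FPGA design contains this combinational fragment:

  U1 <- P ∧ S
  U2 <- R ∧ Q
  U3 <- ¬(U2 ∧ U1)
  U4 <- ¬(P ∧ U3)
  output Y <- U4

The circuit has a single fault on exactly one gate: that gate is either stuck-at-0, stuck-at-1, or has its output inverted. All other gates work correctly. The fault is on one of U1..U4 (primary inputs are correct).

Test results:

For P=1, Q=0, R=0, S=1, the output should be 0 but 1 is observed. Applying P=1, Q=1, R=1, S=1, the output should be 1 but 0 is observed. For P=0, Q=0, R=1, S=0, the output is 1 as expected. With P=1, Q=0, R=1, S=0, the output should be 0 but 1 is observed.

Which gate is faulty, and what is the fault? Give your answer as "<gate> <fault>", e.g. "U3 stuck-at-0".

U3 inverted output

Fault-free values for test 1 (P=1, Q=0, R=0, S=1): U1=1, U2=0, U3=1, U4=0, giving Y=0. Observed 1.
Test 1: faults giving observed 1 are {U2 stuck-at-1, U2 inverted output, U3 stuck-at-0, U3 inverted output, U4 stuck-at-1, U4 inverted output}.
Test 2 (P=1, Q=1, R=1, S=1): fault-free U1=1, U2=1, U3=0, U4=1 → 1; observed 0. Eliminates U2 stuck-at-1, U3 stuck-at-0, U4 stuck-at-1.
Test 3 (P=0, Q=0, R=1, S=0): fault-free U1=0, U2=0, U3=1, U4=1 → 1; observed 1. Eliminates U4 inverted output.
Test 4 (P=1, Q=0, R=1, S=0): fault-free U1=0, U2=0, U3=1, U4=0 → 0; observed 1. Eliminates U2 inverted output.
Only U3 inverted output is consistent with every test.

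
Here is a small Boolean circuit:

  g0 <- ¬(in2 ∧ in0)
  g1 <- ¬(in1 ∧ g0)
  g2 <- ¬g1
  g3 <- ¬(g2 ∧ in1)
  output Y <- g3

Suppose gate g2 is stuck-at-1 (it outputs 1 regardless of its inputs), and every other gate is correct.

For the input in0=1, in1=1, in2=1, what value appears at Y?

0

Propagate with g2 forced: g0=0, g1=1, g2=1 [stuck-at-1], g3=0.
So Y = 0. (Without the fault it would be 1.)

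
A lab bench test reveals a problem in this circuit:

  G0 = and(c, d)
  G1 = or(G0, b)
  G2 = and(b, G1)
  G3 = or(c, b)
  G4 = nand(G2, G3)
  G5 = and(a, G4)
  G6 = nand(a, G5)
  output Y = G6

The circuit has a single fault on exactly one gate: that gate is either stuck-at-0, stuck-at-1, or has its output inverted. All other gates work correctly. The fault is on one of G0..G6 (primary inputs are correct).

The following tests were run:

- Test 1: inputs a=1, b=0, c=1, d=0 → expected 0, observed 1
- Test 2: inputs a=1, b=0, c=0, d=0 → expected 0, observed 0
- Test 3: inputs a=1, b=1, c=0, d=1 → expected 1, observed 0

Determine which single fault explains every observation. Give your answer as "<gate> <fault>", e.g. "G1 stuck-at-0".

G2 inverted output

Fault-free values for test 1 (a=1, b=0, c=1, d=0): G0=0, G1=0, G2=0, G3=1, G4=1, G5=1, G6=0, giving Y=0. Observed 1.
Test 1: faults giving observed 1 are {G2 stuck-at-1, G2 inverted output, G4 stuck-at-0, G4 inverted output, G5 stuck-at-0, G5 inverted output, G6 stuck-at-1, G6 inverted output}.
Test 2 (a=1, b=0, c=0, d=0): fault-free G0=0, G1=0, G2=0, G3=0, G4=1, G5=1, G6=0 → 0; observed 0. Eliminates G4 stuck-at-0, G4 inverted output, G5 stuck-at-0, G5 inverted output, G6 stuck-at-1, G6 inverted output.
Test 3 (a=1, b=1, c=0, d=1): fault-free G0=0, G1=1, G2=1, G3=1, G4=0, G5=0, G6=1 → 1; observed 0. Eliminates G2 stuck-at-1.
Only G2 inverted output is consistent with every test.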